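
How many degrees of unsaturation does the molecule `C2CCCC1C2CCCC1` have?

Molecular formula from the SMILES: C10H18.
DoU = (2C + 2 + N − H − X)/2 = (2·10 + 2 + 0 − 18 − 0)/2 = 4/2 = 2.
(Structurally: 2 ring(s) + 0 π bond(s) = 2.)

2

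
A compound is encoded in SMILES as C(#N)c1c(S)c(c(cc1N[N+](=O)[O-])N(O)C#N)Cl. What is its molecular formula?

Heavy atoms from the SMILES: 8 C, 1 Cl, 5 N, 3 O, 1 S.
Implicit hydrogens by atom environment:
  5 × C (aromatic): no H
  3 × N: no H
  2 × C: no H
  1 × C (aromatic): 1 H
  1 × Cl: no H
  1 × N: 1 H
  1 × N (charge +1): no H
  1 × O: 1 H
  1 × O: no H
  1 × O (charge -1): no H
  1 × S: 1 H
  Total hydrogens = 4.
Molecular formula: C8H4ClN5O3S

C8H4ClN5O3S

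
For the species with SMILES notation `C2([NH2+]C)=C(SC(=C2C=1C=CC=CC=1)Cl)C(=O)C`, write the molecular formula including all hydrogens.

Heavy atoms from the SMILES: 13 C, 1 Cl, 1 N, 1 O, 1 S.
Implicit hydrogens by atom environment:
  5 × C (aromatic): 1 H each → 5
  5 × C (aromatic): no H
  2 × C: 3 H each → 6
  1 × C: no H
  1 × Cl: no H
  1 × N (charge +1): 2 H
  1 × O: no H
  1 × S (aromatic): no H
  Total hydrogens = 13.
Net charge +1.
Molecular formula: C13H13ClNOS+

C13H13ClNOS+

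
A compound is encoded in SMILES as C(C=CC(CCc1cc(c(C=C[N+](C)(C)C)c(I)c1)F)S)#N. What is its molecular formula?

Heavy atoms from the SMILES: 17 C, 1 F, 1 I, 2 N, 1 S.
Implicit hydrogens by atom environment:
  5 × C: 1 H each → 5
  4 × C (aromatic): no H
  3 × C: 3 H each → 9
  2 × C: 2 H each → 4
  2 × C (aromatic): 1 H each → 2
  1 × C: no H
  1 × F: no H
  1 × I: no H
  1 × N (charge +1): no H
  1 × N: no H
  1 × S: 1 H
  Total hydrogens = 21.
Net charge +1.
Molecular formula: C17H21FIN2S+

C17H21FIN2S+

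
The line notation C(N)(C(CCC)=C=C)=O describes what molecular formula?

Heavy atoms from the SMILES: 7 C, 1 N, 1 O.
Implicit hydrogens by atom environment:
  3 × C: 2 H each → 6
  3 × C: no H
  1 × C: 3 H
  1 × N: 2 H
  1 × O: no H
  Total hydrogens = 11.
Molecular formula: C7H11NO

C7H11NO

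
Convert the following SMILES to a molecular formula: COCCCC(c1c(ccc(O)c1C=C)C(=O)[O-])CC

C16H21O4-

Heavy atoms from the SMILES: 16 C, 4 O.
Implicit hydrogens by atom environment:
  5 × C: 2 H each → 10
  4 × C (aromatic): no H
  2 × C: 3 H each → 6
  2 × C (aromatic): 1 H each → 2
  2 × C: 1 H each → 2
  2 × O: no H
  1 × C: no H
  1 × O: 1 H
  1 × O (charge -1): no H
  Total hydrogens = 21.
Net charge -1.
Molecular formula: C16H21O4-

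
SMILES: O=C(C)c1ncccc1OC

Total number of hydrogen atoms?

Hydrogens are implicit in SMILES; fill each atom to its normal valence:
  3 × C (aromatic): 1 H each → 3
  2 × C: 3 H each → 6
  2 × C (aromatic): no H
  2 × O: no H
  1 × C: no H
  1 × N (aromatic): no H
  Total hydrogens = 9.

9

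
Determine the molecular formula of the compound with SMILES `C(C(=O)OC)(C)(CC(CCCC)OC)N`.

Heavy atoms from the SMILES: 11 C, 1 N, 3 O.
Implicit hydrogens by atom environment:
  4 × C: 3 H each → 12
  4 × C: 2 H each → 8
  3 × O: no H
  2 × C: no H
  1 × C: 1 H
  1 × N: 2 H
  Total hydrogens = 23.
Molecular formula: C11H23NO3

C11H23NO3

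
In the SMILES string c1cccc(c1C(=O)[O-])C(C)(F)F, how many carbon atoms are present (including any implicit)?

The symbol for carbon appears 9 times in the SMILES. Lowercase c denotes aromatic carbon and counts toward C.

9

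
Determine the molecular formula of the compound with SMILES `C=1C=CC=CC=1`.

C6H6

Heavy atoms from the SMILES: 6 C.
Implicit hydrogens by atom environment:
  6 × C (aromatic): 1 H each → 6
  Total hydrogens = 6.
Molecular formula: C6H6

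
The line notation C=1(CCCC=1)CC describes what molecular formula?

C7H12

Heavy atoms from the SMILES: 7 C.
Implicit hydrogens by atom environment:
  4 × C: 2 H each → 8
  1 × C: 3 H
  1 × C: 1 H
  1 × C: no H
  Total hydrogens = 12.
Molecular formula: C7H12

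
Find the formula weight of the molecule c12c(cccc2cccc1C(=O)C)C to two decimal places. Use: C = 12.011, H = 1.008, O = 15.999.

184.24

Molecular formula: C13H12O.
M = 13×12.011 + 12×1.008 + 1×15.999 = 184.24 g/mol.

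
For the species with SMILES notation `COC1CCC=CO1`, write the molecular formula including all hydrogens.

Heavy atoms from the SMILES: 6 C, 2 O.
Implicit hydrogens by atom environment:
  3 × C: 1 H each → 3
  2 × C: 2 H each → 4
  2 × O: no H
  1 × C: 3 H
  Total hydrogens = 10.
Molecular formula: C6H10O2

C6H10O2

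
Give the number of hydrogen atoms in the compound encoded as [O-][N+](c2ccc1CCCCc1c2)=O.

11

Hydrogens are implicit in SMILES; fill each atom to its normal valence:
  4 × C: 2 H each → 8
  3 × C (aromatic): 1 H each → 3
  3 × C (aromatic): no H
  1 × N (charge +1): no H
  1 × O: no H
  1 × O (charge -1): no H
  Total hydrogens = 11.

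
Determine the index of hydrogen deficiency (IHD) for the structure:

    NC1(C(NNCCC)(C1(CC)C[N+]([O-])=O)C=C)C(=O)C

Molecular formula from the SMILES: C13H24N4O3.
DoU = (2C + 2 + N − H − X)/2 = (2·13 + 2 + 4 − 24 − 0)/2 = 8/2 = 4.
(Structurally: 1 ring(s) + 3 π bond(s) = 4.)

4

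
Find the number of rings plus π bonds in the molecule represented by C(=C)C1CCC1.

Molecular formula from the SMILES: C6H10.
DoU = (2C + 2 + N − H − X)/2 = (2·6 + 2 + 0 − 10 − 0)/2 = 4/2 = 2.
(Structurally: 1 ring(s) + 1 π bond(s) = 2.)

2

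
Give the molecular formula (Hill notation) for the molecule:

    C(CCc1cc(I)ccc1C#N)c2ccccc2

Heavy atoms from the SMILES: 16 C, 1 I, 1 N.
Implicit hydrogens by atom environment:
  8 × C (aromatic): 1 H each → 8
  4 × C (aromatic): no H
  3 × C: 2 H each → 6
  1 × C: no H
  1 × I: no H
  1 × N: no H
  Total hydrogens = 14.
Molecular formula: C16H14IN

C16H14IN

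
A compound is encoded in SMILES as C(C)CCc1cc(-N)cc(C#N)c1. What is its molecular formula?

C11H14N2

Heavy atoms from the SMILES: 11 C, 2 N.
Implicit hydrogens by atom environment:
  3 × C: 2 H each → 6
  3 × C (aromatic): 1 H each → 3
  3 × C (aromatic): no H
  1 × C: 3 H
  1 × C: no H
  1 × N: 2 H
  1 × N: no H
  Total hydrogens = 14.
Molecular formula: C11H14N2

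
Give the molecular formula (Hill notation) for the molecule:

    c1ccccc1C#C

Heavy atoms from the SMILES: 8 C.
Implicit hydrogens by atom environment:
  5 × C (aromatic): 1 H each → 5
  1 × C: 1 H
  1 × C (aromatic): no H
  1 × C: no H
  Total hydrogens = 6.
Molecular formula: C8H6

C8H6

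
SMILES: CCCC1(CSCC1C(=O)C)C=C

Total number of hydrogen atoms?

18

Hydrogens are implicit in SMILES; fill each atom to its normal valence:
  5 × C: 2 H each → 10
  2 × C: 3 H each → 6
  2 × C: 1 H each → 2
  2 × C: no H
  1 × O: no H
  1 × S: no H
  Total hydrogens = 18.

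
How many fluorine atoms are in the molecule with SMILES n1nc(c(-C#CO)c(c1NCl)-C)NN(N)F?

The symbol for fluorine appears 1 time in the SMILES.

1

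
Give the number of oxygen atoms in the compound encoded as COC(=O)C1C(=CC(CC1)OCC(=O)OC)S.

The symbol for oxygen appears 5 times in the SMILES.

5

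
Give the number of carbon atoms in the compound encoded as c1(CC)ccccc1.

The symbol for carbon appears 8 times in the SMILES. Lowercase c denotes aromatic carbon and counts toward C.

8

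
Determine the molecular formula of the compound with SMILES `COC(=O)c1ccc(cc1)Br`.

C8H7BrO2

Heavy atoms from the SMILES: 1 Br, 8 C, 2 O.
Implicit hydrogens by atom environment:
  4 × C (aromatic): 1 H each → 4
  2 × C (aromatic): no H
  2 × O: no H
  1 × Br: no H
  1 × C: 3 H
  1 × C: no H
  Total hydrogens = 7.
Molecular formula: C8H7BrO2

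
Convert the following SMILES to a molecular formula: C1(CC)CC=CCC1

Heavy atoms from the SMILES: 8 C.
Implicit hydrogens by atom environment:
  4 × C: 2 H each → 8
  3 × C: 1 H each → 3
  1 × C: 3 H
  Total hydrogens = 14.
Molecular formula: C8H14

C8H14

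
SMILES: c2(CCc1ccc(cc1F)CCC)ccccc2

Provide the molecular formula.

Heavy atoms from the SMILES: 17 C, 1 F.
Implicit hydrogens by atom environment:
  8 × C (aromatic): 1 H each → 8
  4 × C: 2 H each → 8
  4 × C (aromatic): no H
  1 × C: 3 H
  1 × F: no H
  Total hydrogens = 19.
Molecular formula: C17H19F

C17H19F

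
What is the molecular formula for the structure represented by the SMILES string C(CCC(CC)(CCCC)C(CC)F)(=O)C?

C14H27FO

Heavy atoms from the SMILES: 14 C, 1 F, 1 O.
Implicit hydrogens by atom environment:
  7 × C: 2 H each → 14
  4 × C: 3 H each → 12
  2 × C: no H
  1 × C: 1 H
  1 × F: no H
  1 × O: no H
  Total hydrogens = 27.
Molecular formula: C14H27FO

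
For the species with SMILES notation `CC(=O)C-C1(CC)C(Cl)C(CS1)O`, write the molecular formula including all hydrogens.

C9H15ClO2S

Heavy atoms from the SMILES: 9 C, 1 Cl, 2 O, 1 S.
Implicit hydrogens by atom environment:
  3 × C: 2 H each → 6
  2 × C: 3 H each → 6
  2 × C: 1 H each → 2
  2 × C: no H
  1 × Cl: no H
  1 × O: 1 H
  1 × O: no H
  1 × S: no H
  Total hydrogens = 15.
Molecular formula: C9H15ClO2S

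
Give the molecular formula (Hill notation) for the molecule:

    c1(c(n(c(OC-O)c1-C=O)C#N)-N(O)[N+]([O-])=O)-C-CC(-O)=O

C10H10N4O8

Heavy atoms from the SMILES: 10 C, 4 N, 8 O.
Implicit hydrogens by atom environment:
  4 × C (aromatic): no H
  4 × O: no H
  3 × C: 2 H each → 6
  3 × O: 1 H each → 3
  2 × C: no H
  2 × N: no H
  1 × C: 1 H
  1 × N (aromatic): no H
  1 × N (charge +1): no H
  1 × O (charge -1): no H
  Total hydrogens = 10.
Molecular formula: C10H10N4O8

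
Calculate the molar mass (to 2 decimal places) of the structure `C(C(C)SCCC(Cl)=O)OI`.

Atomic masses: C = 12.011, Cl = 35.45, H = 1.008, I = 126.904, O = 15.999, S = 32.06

Molecular formula: C6H10ClIO2S.
M = 6×12.011 + 1×35.45 + 10×1.008 + 1×126.904 + 2×15.999 + 1×32.06 = 308.56 g/mol.

308.56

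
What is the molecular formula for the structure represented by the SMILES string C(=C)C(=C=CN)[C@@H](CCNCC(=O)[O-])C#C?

Heavy atoms from the SMILES: 12 C, 2 N, 2 O.
Implicit hydrogens by atom environment:
  4 × C: 2 H each → 8
  4 × C: 1 H each → 4
  4 × C: no H
  1 × N: 2 H
  1 × N: 1 H
  1 × O: no H
  1 × O (charge -1): no H
  Total hydrogens = 15.
Net charge -1.
Molecular formula: C12H15N2O2-

C12H15N2O2-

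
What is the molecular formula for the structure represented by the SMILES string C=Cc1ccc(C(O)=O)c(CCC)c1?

Heavy atoms from the SMILES: 12 C, 2 O.
Implicit hydrogens by atom environment:
  3 × C: 2 H each → 6
  3 × C (aromatic): 1 H each → 3
  3 × C (aromatic): no H
  1 × C: 3 H
  1 × C: 1 H
  1 × C: no H
  1 × O: 1 H
  1 × O: no H
  Total hydrogens = 14.
Molecular formula: C12H14O2

C12H14O2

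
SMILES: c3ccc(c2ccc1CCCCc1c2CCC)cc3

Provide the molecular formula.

Heavy atoms from the SMILES: 19 C.
Implicit hydrogens by atom environment:
  7 × C (aromatic): 1 H each → 7
  6 × C: 2 H each → 12
  5 × C (aromatic): no H
  1 × C: 3 H
  Total hydrogens = 22.
Molecular formula: C19H22

C19H22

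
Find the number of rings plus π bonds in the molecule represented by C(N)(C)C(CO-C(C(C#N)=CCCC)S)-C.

Molecular formula from the SMILES: C12H22N2OS.
DoU = (2C + 2 + N − H − X)/2 = (2·12 + 2 + 2 − 22 − 0)/2 = 6/2 = 3.
(Structurally: 0 ring(s) + 3 π bond(s) = 3.)

3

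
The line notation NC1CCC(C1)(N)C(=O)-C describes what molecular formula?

Heavy atoms from the SMILES: 7 C, 2 N, 1 O.
Implicit hydrogens by atom environment:
  3 × C: 2 H each → 6
  2 × C: no H
  2 × N: 2 H each → 4
  1 × C: 3 H
  1 × C: 1 H
  1 × O: no H
  Total hydrogens = 14.
Molecular formula: C7H14N2O

C7H14N2O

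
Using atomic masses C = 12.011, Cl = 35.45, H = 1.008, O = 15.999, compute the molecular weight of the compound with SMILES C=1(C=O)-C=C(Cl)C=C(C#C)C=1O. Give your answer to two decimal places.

Molecular formula: C9H5ClO2.
M = 9×12.011 + 1×35.45 + 5×1.008 + 2×15.999 = 180.59 g/mol.

180.59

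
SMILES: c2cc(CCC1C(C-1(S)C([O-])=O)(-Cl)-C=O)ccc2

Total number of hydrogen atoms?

Hydrogens are implicit in SMILES; fill each atom to its normal valence:
  5 × C (aromatic): 1 H each → 5
  3 × C: no H
  2 × C: 2 H each → 4
  2 × C: 1 H each → 2
  2 × O: no H
  1 × C (aromatic): no H
  1 × Cl: no H
  1 × O (charge -1): no H
  1 × S: 1 H
  Total hydrogens = 12.

12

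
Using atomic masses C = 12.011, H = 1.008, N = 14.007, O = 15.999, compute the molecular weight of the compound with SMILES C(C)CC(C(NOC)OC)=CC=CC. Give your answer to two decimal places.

199.29

Molecular formula: C11H21NO2.
M = 11×12.011 + 21×1.008 + 1×14.007 + 2×15.999 = 199.29 g/mol.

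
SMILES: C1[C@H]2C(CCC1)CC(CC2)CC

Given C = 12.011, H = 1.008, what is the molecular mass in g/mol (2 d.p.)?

166.31

Molecular formula: C12H22.
M = 12×12.011 + 22×1.008 = 166.31 g/mol.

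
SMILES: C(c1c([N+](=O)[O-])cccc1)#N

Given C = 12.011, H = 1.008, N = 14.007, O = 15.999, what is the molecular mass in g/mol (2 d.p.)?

Molecular formula: C7H4N2O2.
M = 7×12.011 + 4×1.008 + 2×14.007 + 2×15.999 = 148.12 g/mol.

148.12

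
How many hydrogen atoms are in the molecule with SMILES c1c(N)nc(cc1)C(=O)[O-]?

Hydrogens are implicit in SMILES; fill each atom to its normal valence:
  3 × C (aromatic): 1 H each → 3
  2 × C (aromatic): no H
  1 × C: no H
  1 × N: 2 H
  1 × N (aromatic): no H
  1 × O: no H
  1 × O (charge -1): no H
  Total hydrogens = 5.

5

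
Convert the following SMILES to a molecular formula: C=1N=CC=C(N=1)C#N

C5H3N3

Heavy atoms from the SMILES: 5 C, 3 N.
Implicit hydrogens by atom environment:
  3 × C (aromatic): 1 H each → 3
  2 × N (aromatic): no H
  1 × C (aromatic): no H
  1 × C: no H
  1 × N: no H
  Total hydrogens = 3.
Molecular formula: C5H3N3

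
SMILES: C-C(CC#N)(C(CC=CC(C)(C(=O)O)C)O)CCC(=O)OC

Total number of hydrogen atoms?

Hydrogens are implicit in SMILES; fill each atom to its normal valence:
  5 × C: no H
  4 × C: 3 H each → 12
  4 × C: 2 H each → 8
  3 × C: 1 H each → 3
  3 × O: no H
  2 × O: 1 H each → 2
  1 × N: no H
  Total hydrogens = 25.

25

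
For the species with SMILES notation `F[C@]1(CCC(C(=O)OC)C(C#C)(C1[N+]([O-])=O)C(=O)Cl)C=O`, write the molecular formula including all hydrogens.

C12H11ClFNO6

Heavy atoms from the SMILES: 12 C, 1 Cl, 1 F, 1 N, 6 O.
Implicit hydrogens by atom environment:
  5 × C: no H
  5 × O: no H
  4 × C: 1 H each → 4
  2 × C: 2 H each → 4
  1 × C: 3 H
  1 × Cl: no H
  1 × F: no H
  1 × N (charge +1): no H
  1 × O (charge -1): no H
  Total hydrogens = 11.
Molecular formula: C12H11ClFNO6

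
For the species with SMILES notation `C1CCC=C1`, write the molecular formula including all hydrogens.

C5H8

Heavy atoms from the SMILES: 5 C.
Implicit hydrogens by atom environment:
  3 × C: 2 H each → 6
  2 × C: 1 H each → 2
  Total hydrogens = 8.
Molecular formula: C5H8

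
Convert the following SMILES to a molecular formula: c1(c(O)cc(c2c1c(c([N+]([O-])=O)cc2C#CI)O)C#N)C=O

C14H5IN2O5

Heavy atoms from the SMILES: 14 C, 1 I, 2 N, 5 O.
Implicit hydrogens by atom environment:
  8 × C (aromatic): no H
  3 × C: no H
  2 × C (aromatic): 1 H each → 2
  2 × O: 1 H each → 2
  2 × O: no H
  1 × C: 1 H
  1 × I: no H
  1 × N: no H
  1 × N (charge +1): no H
  1 × O (charge -1): no H
  Total hydrogens = 5.
Molecular formula: C14H5IN2O5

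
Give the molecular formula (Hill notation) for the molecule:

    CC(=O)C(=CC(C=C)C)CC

Heavy atoms from the SMILES: 10 C, 1 O.
Implicit hydrogens by atom environment:
  3 × C: 3 H each → 9
  3 × C: 1 H each → 3
  2 × C: 2 H each → 4
  2 × C: no H
  1 × O: no H
  Total hydrogens = 16.
Molecular formula: C10H16O

C10H16O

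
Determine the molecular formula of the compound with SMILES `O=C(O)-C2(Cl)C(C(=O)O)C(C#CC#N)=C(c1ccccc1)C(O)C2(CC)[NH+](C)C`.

C21H22ClN2O5+

Heavy atoms from the SMILES: 21 C, 1 Cl, 2 N, 5 O.
Implicit hydrogens by atom environment:
  9 × C: no H
  5 × C (aromatic): 1 H each → 5
  3 × C: 3 H each → 9
  3 × O: 1 H each → 3
  2 × C: 1 H each → 2
  2 × O: no H
  1 × C: 2 H
  1 × C (aromatic): no H
  1 × Cl: no H
  1 × N (charge +1): 1 H
  1 × N: no H
  Total hydrogens = 22.
Net charge +1.
Molecular formula: C21H22ClN2O5+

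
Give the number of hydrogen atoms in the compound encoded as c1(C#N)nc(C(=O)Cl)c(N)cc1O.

Hydrogens are implicit in SMILES; fill each atom to its normal valence:
  4 × C (aromatic): no H
  2 × C: no H
  1 × C (aromatic): 1 H
  1 × Cl: no H
  1 × N: 2 H
  1 × N (aromatic): no H
  1 × N: no H
  1 × O: 1 H
  1 × O: no H
  Total hydrogens = 4.

4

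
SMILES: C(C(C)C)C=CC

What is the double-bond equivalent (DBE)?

1

Molecular formula from the SMILES: C7H14.
DoU = (2C + 2 + N − H − X)/2 = (2·7 + 2 + 0 − 14 − 0)/2 = 2/2 = 1.
(Structurally: 0 ring(s) + 1 π bond(s) = 1.)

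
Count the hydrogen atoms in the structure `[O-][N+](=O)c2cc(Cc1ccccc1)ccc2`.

Hydrogens are implicit in SMILES; fill each atom to its normal valence:
  9 × C (aromatic): 1 H each → 9
  3 × C (aromatic): no H
  1 × C: 2 H
  1 × N (charge +1): no H
  1 × O: no H
  1 × O (charge -1): no H
  Total hydrogens = 11.

11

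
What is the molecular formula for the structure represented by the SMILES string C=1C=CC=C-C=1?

Heavy atoms from the SMILES: 6 C.
Implicit hydrogens by atom environment:
  6 × C (aromatic): 1 H each → 6
  Total hydrogens = 6.
Molecular formula: C6H6

C6H6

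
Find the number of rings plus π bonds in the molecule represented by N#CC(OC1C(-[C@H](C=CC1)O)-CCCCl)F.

Molecular formula from the SMILES: C11H15ClFNO2.
DoU = (2C + 2 + N − H − X)/2 = (2·11 + 2 + 1 − 15 − 2)/2 = 8/2 = 4.
(Structurally: 1 ring(s) + 3 π bond(s) = 4.)

4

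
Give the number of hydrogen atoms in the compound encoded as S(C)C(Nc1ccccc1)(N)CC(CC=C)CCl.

Hydrogens are implicit in SMILES; fill each atom to its normal valence:
  5 × C (aromatic): 1 H each → 5
  4 × C: 2 H each → 8
  2 × C: 1 H each → 2
  1 × C: 3 H
  1 × C: no H
  1 × C (aromatic): no H
  1 × Cl: no H
  1 × N: 2 H
  1 × N: 1 H
  1 × S: no H
  Total hydrogens = 21.

21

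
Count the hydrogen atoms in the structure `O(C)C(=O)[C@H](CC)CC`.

Hydrogens are implicit in SMILES; fill each atom to its normal valence:
  3 × C: 3 H each → 9
  2 × C: 2 H each → 4
  2 × O: no H
  1 × C: 1 H
  1 × C: no H
  Total hydrogens = 14.

14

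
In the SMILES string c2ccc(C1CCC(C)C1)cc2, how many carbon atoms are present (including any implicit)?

The symbol for carbon appears 12 times in the SMILES. Lowercase c denotes aromatic carbon and counts toward C.

12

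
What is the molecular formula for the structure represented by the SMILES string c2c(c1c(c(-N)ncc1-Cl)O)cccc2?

Heavy atoms from the SMILES: 11 C, 1 Cl, 2 N, 1 O.
Implicit hydrogens by atom environment:
  6 × C (aromatic): 1 H each → 6
  5 × C (aromatic): no H
  1 × Cl: no H
  1 × N: 2 H
  1 × N (aromatic): no H
  1 × O: 1 H
  Total hydrogens = 9.
Molecular formula: C11H9ClN2O

C11H9ClN2O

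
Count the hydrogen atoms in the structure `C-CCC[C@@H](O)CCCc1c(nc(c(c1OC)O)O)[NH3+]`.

Hydrogens are implicit in SMILES; fill each atom to its normal valence:
  6 × C: 2 H each → 12
  5 × C (aromatic): no H
  3 × O: 1 H each → 3
  2 × C: 3 H each → 6
  1 × C: 1 H
  1 × N (charge +1): 3 H
  1 × N (aromatic): no H
  1 × O: no H
  Total hydrogens = 25.

25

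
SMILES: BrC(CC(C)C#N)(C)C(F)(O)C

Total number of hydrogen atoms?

Hydrogens are implicit in SMILES; fill each atom to its normal valence:
  3 × C: 3 H each → 9
  3 × C: no H
  1 × Br: no H
  1 × C: 2 H
  1 × C: 1 H
  1 × F: no H
  1 × N: no H
  1 × O: 1 H
  Total hydrogens = 13.

13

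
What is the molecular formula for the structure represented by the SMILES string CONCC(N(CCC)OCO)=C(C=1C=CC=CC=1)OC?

C15H24N2O4

Heavy atoms from the SMILES: 15 C, 2 N, 4 O.
Implicit hydrogens by atom environment:
  5 × C (aromatic): 1 H each → 5
  4 × C: 2 H each → 8
  3 × C: 3 H each → 9
  3 × O: no H
  2 × C: no H
  1 × C (aromatic): no H
  1 × N: 1 H
  1 × N: no H
  1 × O: 1 H
  Total hydrogens = 24.
Molecular formula: C15H24N2O4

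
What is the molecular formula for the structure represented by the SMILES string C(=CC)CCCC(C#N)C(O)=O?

C9H13NO2

Heavy atoms from the SMILES: 9 C, 1 N, 2 O.
Implicit hydrogens by atom environment:
  3 × C: 2 H each → 6
  3 × C: 1 H each → 3
  2 × C: no H
  1 × C: 3 H
  1 × N: no H
  1 × O: 1 H
  1 × O: no H
  Total hydrogens = 13.
Molecular formula: C9H13NO2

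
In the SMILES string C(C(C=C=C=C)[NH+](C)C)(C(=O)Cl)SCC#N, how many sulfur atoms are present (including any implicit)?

The symbol for sulfur appears 1 time in the SMILES.

1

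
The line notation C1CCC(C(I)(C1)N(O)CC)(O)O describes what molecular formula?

C8H16INO3

Heavy atoms from the SMILES: 8 C, 1 I, 1 N, 3 O.
Implicit hydrogens by atom environment:
  5 × C: 2 H each → 10
  3 × O: 1 H each → 3
  2 × C: no H
  1 × C: 3 H
  1 × I: no H
  1 × N: no H
  Total hydrogens = 16.
Molecular formula: C8H16INO3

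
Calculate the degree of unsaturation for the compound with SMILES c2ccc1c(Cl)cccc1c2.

7

Molecular formula from the SMILES: C10H7Cl.
DoU = (2C + 2 + N − H − X)/2 = (2·10 + 2 + 0 − 7 − 1)/2 = 14/2 = 7.
(Structurally: 2 ring(s) + 5 π bond(s) = 7.)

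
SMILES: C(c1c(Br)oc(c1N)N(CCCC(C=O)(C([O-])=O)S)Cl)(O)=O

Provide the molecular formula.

Heavy atoms from the SMILES: 1 Br, 11 C, 1 Cl, 2 N, 6 O, 1 S.
Implicit hydrogens by atom environment:
  4 × C (aromatic): no H
  3 × C: 2 H each → 6
  3 × C: no H
  3 × O: no H
  1 × Br: no H
  1 × C: 1 H
  1 × Cl: no H
  1 × N: 2 H
  1 × N: no H
  1 × O: 1 H
  1 × O (aromatic): no H
  1 × O (charge -1): no H
  1 × S: 1 H
  Total hydrogens = 11.
Net charge -1.
Molecular formula: C11H11BrClN2O6S-

C11H11BrClN2O6S-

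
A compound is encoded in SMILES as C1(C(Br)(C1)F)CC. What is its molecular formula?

C5H8BrF

Heavy atoms from the SMILES: 1 Br, 5 C, 1 F.
Implicit hydrogens by atom environment:
  2 × C: 2 H each → 4
  1 × Br: no H
  1 × C: 3 H
  1 × C: 1 H
  1 × C: no H
  1 × F: no H
  Total hydrogens = 8.
Molecular formula: C5H8BrF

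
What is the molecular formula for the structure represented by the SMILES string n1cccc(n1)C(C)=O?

C6H6N2O

Heavy atoms from the SMILES: 6 C, 2 N, 1 O.
Implicit hydrogens by atom environment:
  3 × C (aromatic): 1 H each → 3
  2 × N (aromatic): no H
  1 × C: 3 H
  1 × C (aromatic): no H
  1 × C: no H
  1 × O: no H
  Total hydrogens = 6.
Molecular formula: C6H6N2O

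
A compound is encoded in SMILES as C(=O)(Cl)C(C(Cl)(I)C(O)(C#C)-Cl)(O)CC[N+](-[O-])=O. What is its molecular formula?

C8H7Cl3INO5

Heavy atoms from the SMILES: 8 C, 3 Cl, 1 I, 1 N, 5 O.
Implicit hydrogens by atom environment:
  5 × C: no H
  3 × Cl: no H
  2 × C: 2 H each → 4
  2 × O: 1 H each → 2
  2 × O: no H
  1 × C: 1 H
  1 × I: no H
  1 × N (charge +1): no H
  1 × O (charge -1): no H
  Total hydrogens = 7.
Molecular formula: C8H7Cl3INO5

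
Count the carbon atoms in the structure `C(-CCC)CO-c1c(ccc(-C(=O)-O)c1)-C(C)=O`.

The symbol for carbon appears 14 times in the SMILES. Lowercase c denotes aromatic carbon and counts toward C.

14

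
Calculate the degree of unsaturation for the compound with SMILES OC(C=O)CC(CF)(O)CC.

Molecular formula from the SMILES: C7H13FO3.
DoU = (2C + 2 + N − H − X)/2 = (2·7 + 2 + 0 − 13 − 1)/2 = 2/2 = 1.
(Structurally: 0 ring(s) + 1 π bond(s) = 1.)

1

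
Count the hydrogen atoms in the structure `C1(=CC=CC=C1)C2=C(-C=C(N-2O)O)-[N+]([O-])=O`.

8

Hydrogens are implicit in SMILES; fill each atom to its normal valence:
  6 × C (aromatic): 1 H each → 6
  4 × C (aromatic): no H
  2 × O: 1 H each → 2
  1 × N (aromatic): no H
  1 × N (charge +1): no H
  1 × O: no H
  1 × O (charge -1): no H
  Total hydrogens = 8.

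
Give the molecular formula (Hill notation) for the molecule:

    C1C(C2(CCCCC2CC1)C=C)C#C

C14H20

Heavy atoms from the SMILES: 14 C.
Implicit hydrogens by atom environment:
  8 × C: 2 H each → 16
  4 × C: 1 H each → 4
  2 × C: no H
  Total hydrogens = 20.
Molecular formula: C14H20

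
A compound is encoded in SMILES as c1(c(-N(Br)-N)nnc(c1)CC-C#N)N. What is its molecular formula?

C7H9BrN6

Heavy atoms from the SMILES: 1 Br, 7 C, 6 N.
Implicit hydrogens by atom environment:
  3 × C (aromatic): no H
  2 × C: 2 H each → 4
  2 × N: 2 H each → 4
  2 × N (aromatic): no H
  2 × N: no H
  1 × Br: no H
  1 × C (aromatic): 1 H
  1 × C: no H
  Total hydrogens = 9.
Molecular formula: C7H9BrN6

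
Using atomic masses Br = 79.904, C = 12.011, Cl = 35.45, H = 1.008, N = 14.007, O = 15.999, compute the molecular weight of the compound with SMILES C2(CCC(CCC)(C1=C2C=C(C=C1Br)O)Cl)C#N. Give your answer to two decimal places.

Molecular formula: C14H15BrClNO.
M = 1×79.904 + 14×12.011 + 1×35.45 + 15×1.008 + 1×14.007 + 1×15.999 = 328.63 g/mol.

328.63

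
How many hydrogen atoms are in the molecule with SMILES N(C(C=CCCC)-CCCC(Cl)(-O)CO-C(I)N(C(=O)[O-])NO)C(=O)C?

Hydrogens are implicit in SMILES; fill each atom to its normal valence:
  6 × C: 2 H each → 12
  4 × C: 1 H each → 4
  3 × C: no H
  3 × O: no H
  2 × C: 3 H each → 6
  2 × N: 1 H each → 2
  2 × O: 1 H each → 2
  1 × Cl: no H
  1 × I: no H
  1 × N: no H
  1 × O (charge -1): no H
  Total hydrogens = 26.

26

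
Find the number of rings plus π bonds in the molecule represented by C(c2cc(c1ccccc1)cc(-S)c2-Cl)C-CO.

Molecular formula from the SMILES: C15H15ClOS.
DoU = (2C + 2 + N − H − X)/2 = (2·15 + 2 + 0 − 15 − 1)/2 = 16/2 = 8.
(Structurally: 2 ring(s) + 6 π bond(s) = 8.)

8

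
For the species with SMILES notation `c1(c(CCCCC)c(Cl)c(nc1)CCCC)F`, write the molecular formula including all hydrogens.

Heavy atoms from the SMILES: 14 C, 1 Cl, 1 F, 1 N.
Implicit hydrogens by atom environment:
  7 × C: 2 H each → 14
  4 × C (aromatic): no H
  2 × C: 3 H each → 6
  1 × C (aromatic): 1 H
  1 × Cl: no H
  1 × F: no H
  1 × N (aromatic): no H
  Total hydrogens = 21.
Molecular formula: C14H21ClFN

C14H21ClFN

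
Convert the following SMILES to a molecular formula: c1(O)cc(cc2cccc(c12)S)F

Heavy atoms from the SMILES: 10 C, 1 F, 1 O, 1 S.
Implicit hydrogens by atom environment:
  5 × C (aromatic): 1 H each → 5
  5 × C (aromatic): no H
  1 × F: no H
  1 × O: 1 H
  1 × S: 1 H
  Total hydrogens = 7.
Molecular formula: C10H7FOS

C10H7FOS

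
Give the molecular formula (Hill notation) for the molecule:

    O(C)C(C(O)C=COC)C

Heavy atoms from the SMILES: 7 C, 3 O.
Implicit hydrogens by atom environment:
  4 × C: 1 H each → 4
  3 × C: 3 H each → 9
  2 × O: no H
  1 × O: 1 H
  Total hydrogens = 14.
Molecular formula: C7H14O3

C7H14O3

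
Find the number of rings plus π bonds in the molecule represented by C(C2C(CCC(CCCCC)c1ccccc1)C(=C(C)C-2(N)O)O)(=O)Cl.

7

Molecular formula from the SMILES: C21H30ClNO3.
DoU = (2C + 2 + N − H − X)/2 = (2·21 + 2 + 1 − 30 − 1)/2 = 14/2 = 7.
(Structurally: 2 ring(s) + 5 π bond(s) = 7.)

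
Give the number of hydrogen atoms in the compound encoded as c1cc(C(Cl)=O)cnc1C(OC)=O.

6

Hydrogens are implicit in SMILES; fill each atom to its normal valence:
  3 × C (aromatic): 1 H each → 3
  3 × O: no H
  2 × C (aromatic): no H
  2 × C: no H
  1 × C: 3 H
  1 × Cl: no H
  1 × N (aromatic): no H
  Total hydrogens = 6.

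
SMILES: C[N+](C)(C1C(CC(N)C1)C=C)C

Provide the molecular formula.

C10H21N2+

Heavy atoms from the SMILES: 10 C, 2 N.
Implicit hydrogens by atom environment:
  4 × C: 1 H each → 4
  3 × C: 3 H each → 9
  3 × C: 2 H each → 6
  1 × N: 2 H
  1 × N (charge +1): no H
  Total hydrogens = 21.
Net charge +1.
Molecular formula: C10H21N2+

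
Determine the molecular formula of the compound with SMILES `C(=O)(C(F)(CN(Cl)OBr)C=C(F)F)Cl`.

Heavy atoms from the SMILES: 1 Br, 5 C, 2 Cl, 3 F, 1 N, 2 O.
Implicit hydrogens by atom environment:
  3 × C: no H
  3 × F: no H
  2 × Cl: no H
  2 × O: no H
  1 × Br: no H
  1 × C: 2 H
  1 × C: 1 H
  1 × N: no H
  Total hydrogens = 3.
Molecular formula: C5H3BrCl2F3NO2

C5H3BrCl2F3NO2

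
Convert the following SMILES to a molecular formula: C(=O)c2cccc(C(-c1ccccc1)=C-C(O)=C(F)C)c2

C18H15FO2

Heavy atoms from the SMILES: 18 C, 1 F, 2 O.
Implicit hydrogens by atom environment:
  9 × C (aromatic): 1 H each → 9
  3 × C: no H
  3 × C (aromatic): no H
  2 × C: 1 H each → 2
  1 × C: 3 H
  1 × F: no H
  1 × O: 1 H
  1 × O: no H
  Total hydrogens = 15.
Molecular formula: C18H15FO2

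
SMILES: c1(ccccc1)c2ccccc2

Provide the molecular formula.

C12H10

Heavy atoms from the SMILES: 12 C.
Implicit hydrogens by atom environment:
  10 × C (aromatic): 1 H each → 10
  2 × C (aromatic): no H
  Total hydrogens = 10.
Molecular formula: C12H10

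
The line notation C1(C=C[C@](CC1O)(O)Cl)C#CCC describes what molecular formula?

Heavy atoms from the SMILES: 10 C, 1 Cl, 2 O.
Implicit hydrogens by atom environment:
  4 × C: 1 H each → 4
  3 × C: no H
  2 × C: 2 H each → 4
  2 × O: 1 H each → 2
  1 × C: 3 H
  1 × Cl: no H
  Total hydrogens = 13.
Molecular formula: C10H13ClO2

C10H13ClO2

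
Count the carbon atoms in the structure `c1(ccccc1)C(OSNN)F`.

7

The symbol for carbon appears 7 times in the SMILES. Lowercase c denotes aromatic carbon and counts toward C.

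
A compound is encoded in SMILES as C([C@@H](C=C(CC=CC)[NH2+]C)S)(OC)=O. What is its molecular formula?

C10H18NO2S+

Heavy atoms from the SMILES: 10 C, 1 N, 2 O, 1 S.
Implicit hydrogens by atom environment:
  4 × C: 1 H each → 4
  3 × C: 3 H each → 9
  2 × C: no H
  2 × O: no H
  1 × C: 2 H
  1 × N (charge +1): 2 H
  1 × S: 1 H
  Total hydrogens = 18.
Net charge +1.
Molecular formula: C10H18NO2S+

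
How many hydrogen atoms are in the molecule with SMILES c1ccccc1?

Hydrogens are implicit in SMILES; fill each atom to its normal valence:
  6 × C (aromatic): 1 H each → 6
  Total hydrogens = 6.

6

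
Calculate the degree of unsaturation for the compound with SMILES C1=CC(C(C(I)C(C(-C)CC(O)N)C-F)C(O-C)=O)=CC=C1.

5

Molecular formula from the SMILES: C16H23FINO3.
DoU = (2C + 2 + N − H − X)/2 = (2·16 + 2 + 1 − 23 − 2)/2 = 10/2 = 5.
(Structurally: 1 ring(s) + 4 π bond(s) = 5.)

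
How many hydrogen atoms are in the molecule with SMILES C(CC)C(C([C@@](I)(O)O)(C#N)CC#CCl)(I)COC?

Hydrogens are implicit in SMILES; fill each atom to its normal valence:
  6 × C: no H
  4 × C: 2 H each → 8
  2 × C: 3 H each → 6
  2 × I: no H
  2 × O: 1 H each → 2
  1 × Cl: no H
  1 × N: no H
  1 × O: no H
  Total hydrogens = 16.

16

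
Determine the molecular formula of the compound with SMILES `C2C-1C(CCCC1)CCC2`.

Heavy atoms from the SMILES: 10 C.
Implicit hydrogens by atom environment:
  8 × C: 2 H each → 16
  2 × C: 1 H each → 2
  Total hydrogens = 18.
Molecular formula: C10H18

C10H18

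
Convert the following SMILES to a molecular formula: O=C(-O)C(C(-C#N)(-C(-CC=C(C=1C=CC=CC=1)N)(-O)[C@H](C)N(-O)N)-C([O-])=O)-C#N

Heavy atoms from the SMILES: 18 C, 5 N, 6 O.
Implicit hydrogens by atom environment:
  7 × C: no H
  5 × C (aromatic): 1 H each → 5
  3 × C: 1 H each → 3
  3 × N: no H
  3 × O: 1 H each → 3
  2 × N: 2 H each → 4
  2 × O: no H
  1 × C: 3 H
  1 × C: 2 H
  1 × C (aromatic): no H
  1 × O (charge -1): no H
  Total hydrogens = 20.
Net charge -1.
Molecular formula: C18H20N5O6-

C18H20N5O6-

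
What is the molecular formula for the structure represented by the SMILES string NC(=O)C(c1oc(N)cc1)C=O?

C7H8N2O3

Heavy atoms from the SMILES: 7 C, 2 N, 3 O.
Implicit hydrogens by atom environment:
  2 × C (aromatic): 1 H each → 2
  2 × C: 1 H each → 2
  2 × C (aromatic): no H
  2 × N: 2 H each → 4
  2 × O: no H
  1 × C: no H
  1 × O (aromatic): no H
  Total hydrogens = 8.
Molecular formula: C7H8N2O3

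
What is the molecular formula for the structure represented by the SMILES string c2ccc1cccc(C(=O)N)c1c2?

C11H9NO

Heavy atoms from the SMILES: 11 C, 1 N, 1 O.
Implicit hydrogens by atom environment:
  7 × C (aromatic): 1 H each → 7
  3 × C (aromatic): no H
  1 × C: no H
  1 × N: 2 H
  1 × O: no H
  Total hydrogens = 9.
Molecular formula: C11H9NO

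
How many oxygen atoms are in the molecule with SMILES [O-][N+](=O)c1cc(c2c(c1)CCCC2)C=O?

The symbol for oxygen appears 3 times in the SMILES.

3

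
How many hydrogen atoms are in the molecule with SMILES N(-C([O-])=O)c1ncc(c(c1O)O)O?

Hydrogens are implicit in SMILES; fill each atom to its normal valence:
  4 × C (aromatic): no H
  3 × O: 1 H each → 3
  1 × C (aromatic): 1 H
  1 × C: no H
  1 × N: 1 H
  1 × N (aromatic): no H
  1 × O: no H
  1 × O (charge -1): no H
  Total hydrogens = 5.

5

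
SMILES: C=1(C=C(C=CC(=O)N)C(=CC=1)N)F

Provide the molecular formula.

Heavy atoms from the SMILES: 9 C, 1 F, 2 N, 1 O.
Implicit hydrogens by atom environment:
  3 × C (aromatic): 1 H each → 3
  3 × C (aromatic): no H
  2 × C: 1 H each → 2
  2 × N: 2 H each → 4
  1 × C: no H
  1 × F: no H
  1 × O: no H
  Total hydrogens = 9.
Molecular formula: C9H9FN2O

C9H9FN2O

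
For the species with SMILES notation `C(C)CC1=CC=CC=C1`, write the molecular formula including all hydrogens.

Heavy atoms from the SMILES: 9 C.
Implicit hydrogens by atom environment:
  5 × C (aromatic): 1 H each → 5
  2 × C: 2 H each → 4
  1 × C: 3 H
  1 × C (aromatic): no H
  Total hydrogens = 12.
Molecular formula: C9H12

C9H12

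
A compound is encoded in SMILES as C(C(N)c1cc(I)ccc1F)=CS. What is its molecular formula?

Heavy atoms from the SMILES: 9 C, 1 F, 1 I, 1 N, 1 S.
Implicit hydrogens by atom environment:
  3 × C (aromatic): 1 H each → 3
  3 × C: 1 H each → 3
  3 × C (aromatic): no H
  1 × F: no H
  1 × I: no H
  1 × N: 2 H
  1 × S: 1 H
  Total hydrogens = 9.
Molecular formula: C9H9FINS

C9H9FINS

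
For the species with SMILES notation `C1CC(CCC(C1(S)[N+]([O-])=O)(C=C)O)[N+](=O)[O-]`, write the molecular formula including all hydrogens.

C9H14N2O5S

Heavy atoms from the SMILES: 9 C, 2 N, 5 O, 1 S.
Implicit hydrogens by atom environment:
  5 × C: 2 H each → 10
  2 × C: 1 H each → 2
  2 × C: no H
  2 × N (charge +1): no H
  2 × O: no H
  2 × O (charge -1): no H
  1 × O: 1 H
  1 × S: 1 H
  Total hydrogens = 14.
Molecular formula: C9H14N2O5S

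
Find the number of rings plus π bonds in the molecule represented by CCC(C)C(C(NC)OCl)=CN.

Molecular formula from the SMILES: C8H17ClN2O.
DoU = (2C + 2 + N − H − X)/2 = (2·8 + 2 + 2 − 17 − 1)/2 = 2/2 = 1.
(Structurally: 0 ring(s) + 1 π bond(s) = 1.)

1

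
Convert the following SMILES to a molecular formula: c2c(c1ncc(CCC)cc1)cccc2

Heavy atoms from the SMILES: 14 C, 1 N.
Implicit hydrogens by atom environment:
  8 × C (aromatic): 1 H each → 8
  3 × C (aromatic): no H
  2 × C: 2 H each → 4
  1 × C: 3 H
  1 × N (aromatic): no H
  Total hydrogens = 15.
Molecular formula: C14H15N

C14H15N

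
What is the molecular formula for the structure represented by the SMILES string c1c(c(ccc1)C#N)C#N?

Heavy atoms from the SMILES: 8 C, 2 N.
Implicit hydrogens by atom environment:
  4 × C (aromatic): 1 H each → 4
  2 × C (aromatic): no H
  2 × C: no H
  2 × N: no H
  Total hydrogens = 4.
Molecular formula: C8H4N2

C8H4N2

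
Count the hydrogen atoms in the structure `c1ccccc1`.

Hydrogens are implicit in SMILES; fill each atom to its normal valence:
  6 × C (aromatic): 1 H each → 6
  Total hydrogens = 6.

6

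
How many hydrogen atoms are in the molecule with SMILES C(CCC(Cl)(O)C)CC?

15

Hydrogens are implicit in SMILES; fill each atom to its normal valence:
  4 × C: 2 H each → 8
  2 × C: 3 H each → 6
  1 × C: no H
  1 × Cl: no H
  1 × O: 1 H
  Total hydrogens = 15.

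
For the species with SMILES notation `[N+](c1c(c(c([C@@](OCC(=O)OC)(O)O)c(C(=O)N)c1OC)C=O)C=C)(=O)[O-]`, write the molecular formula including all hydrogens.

C15H16N2O10

Heavy atoms from the SMILES: 15 C, 2 N, 10 O.
Implicit hydrogens by atom environment:
  7 × O: no H
  6 × C (aromatic): no H
  3 × C: no H
  2 × C: 3 H each → 6
  2 × C: 2 H each → 4
  2 × C: 1 H each → 2
  2 × O: 1 H each → 2
  1 × N: 2 H
  1 × N (charge +1): no H
  1 × O (charge -1): no H
  Total hydrogens = 16.
Molecular formula: C15H16N2O10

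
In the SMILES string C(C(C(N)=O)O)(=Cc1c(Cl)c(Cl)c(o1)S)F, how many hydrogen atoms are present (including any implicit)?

Hydrogens are implicit in SMILES; fill each atom to its normal valence:
  4 × C (aromatic): no H
  2 × C: 1 H each → 2
  2 × C: no H
  2 × Cl: no H
  1 × F: no H
  1 × N: 2 H
  1 × O: 1 H
  1 × O (aromatic): no H
  1 × O: no H
  1 × S: 1 H
  Total hydrogens = 6.

6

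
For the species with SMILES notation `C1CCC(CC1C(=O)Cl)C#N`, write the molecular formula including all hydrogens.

Heavy atoms from the SMILES: 8 C, 1 Cl, 1 N, 1 O.
Implicit hydrogens by atom environment:
  4 × C: 2 H each → 8
  2 × C: 1 H each → 2
  2 × C: no H
  1 × Cl: no H
  1 × N: no H
  1 × O: no H
  Total hydrogens = 10.
Molecular formula: C8H10ClNO

C8H10ClNO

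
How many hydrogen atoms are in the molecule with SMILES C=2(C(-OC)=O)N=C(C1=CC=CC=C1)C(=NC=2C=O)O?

10

Hydrogens are implicit in SMILES; fill each atom to its normal valence:
  5 × C (aromatic): 1 H each → 5
  5 × C (aromatic): no H
  3 × O: no H
  2 × N (aromatic): no H
  1 × C: 3 H
  1 × C: 1 H
  1 × C: no H
  1 × O: 1 H
  Total hydrogens = 10.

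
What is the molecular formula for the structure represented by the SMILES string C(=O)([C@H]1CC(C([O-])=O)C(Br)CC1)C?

C9H12BrO3-

Heavy atoms from the SMILES: 1 Br, 9 C, 3 O.
Implicit hydrogens by atom environment:
  3 × C: 2 H each → 6
  3 × C: 1 H each → 3
  2 × C: no H
  2 × O: no H
  1 × Br: no H
  1 × C: 3 H
  1 × O (charge -1): no H
  Total hydrogens = 12.
Net charge -1.
Molecular formula: C9H12BrO3-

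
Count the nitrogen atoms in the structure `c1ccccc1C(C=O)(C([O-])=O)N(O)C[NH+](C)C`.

2

The symbol for nitrogen appears 2 times in the SMILES.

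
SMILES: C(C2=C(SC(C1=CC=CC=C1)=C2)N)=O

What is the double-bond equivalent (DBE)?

8

Molecular formula from the SMILES: C11H9NOS.
DoU = (2C + 2 + N − H − X)/2 = (2·11 + 2 + 1 − 9 − 0)/2 = 16/2 = 8.
(Structurally: 2 ring(s) + 6 π bond(s) = 8.)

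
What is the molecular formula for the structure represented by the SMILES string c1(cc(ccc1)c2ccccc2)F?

C12H9F

Heavy atoms from the SMILES: 12 C, 1 F.
Implicit hydrogens by atom environment:
  9 × C (aromatic): 1 H each → 9
  3 × C (aromatic): no H
  1 × F: no H
  Total hydrogens = 9.
Molecular formula: C12H9F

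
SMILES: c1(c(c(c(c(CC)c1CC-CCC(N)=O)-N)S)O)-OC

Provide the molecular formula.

C14H22N2O3S

Heavy atoms from the SMILES: 14 C, 2 N, 3 O, 1 S.
Implicit hydrogens by atom environment:
  6 × C (aromatic): no H
  5 × C: 2 H each → 10
  2 × C: 3 H each → 6
  2 × N: 2 H each → 4
  2 × O: no H
  1 × C: no H
  1 × O: 1 H
  1 × S: 1 H
  Total hydrogens = 22.
Molecular formula: C14H22N2O3S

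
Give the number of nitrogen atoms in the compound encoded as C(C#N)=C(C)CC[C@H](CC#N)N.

3

The symbol for nitrogen appears 3 times in the SMILES.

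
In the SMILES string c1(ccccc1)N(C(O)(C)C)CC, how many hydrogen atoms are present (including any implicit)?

Hydrogens are implicit in SMILES; fill each atom to its normal valence:
  5 × C (aromatic): 1 H each → 5
  3 × C: 3 H each → 9
  1 × C: 2 H
  1 × C: no H
  1 × C (aromatic): no H
  1 × N: no H
  1 × O: 1 H
  Total hydrogens = 17.

17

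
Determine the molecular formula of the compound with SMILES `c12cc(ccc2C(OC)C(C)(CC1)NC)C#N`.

Heavy atoms from the SMILES: 14 C, 2 N, 1 O.
Implicit hydrogens by atom environment:
  3 × C: 3 H each → 9
  3 × C (aromatic): 1 H each → 3
  3 × C (aromatic): no H
  2 × C: 2 H each → 4
  2 × C: no H
  1 × C: 1 H
  1 × N: 1 H
  1 × N: no H
  1 × O: no H
  Total hydrogens = 18.
Molecular formula: C14H18N2O

C14H18N2O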